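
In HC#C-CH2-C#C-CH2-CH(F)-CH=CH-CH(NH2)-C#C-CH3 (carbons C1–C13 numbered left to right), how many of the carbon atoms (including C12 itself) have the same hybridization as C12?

C12 is sp (two π bonds).
C1: sp ✓
C2: sp ✓
C3: sp3
C4: sp ✓
C5: sp ✓
C6: sp3
C7: sp3
C8: sp2
C9: sp2
C10: sp3
C11: sp ✓
C12: sp ✓
C13: sp3
6 carbons are sp.

6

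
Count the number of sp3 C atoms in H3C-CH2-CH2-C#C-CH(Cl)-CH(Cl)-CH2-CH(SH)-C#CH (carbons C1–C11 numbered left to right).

7

C1: sp3 ✓
C2: sp3 ✓
C3: sp3 ✓
C4: sp
C5: sp
C6: sp3 ✓
C7: sp3 ✓
C8: sp3 ✓
C9: sp3 ✓
C10: sp
C11: sp
C1, C2, C3, C6, C7, C8, C9 → 7 sp3 carbons.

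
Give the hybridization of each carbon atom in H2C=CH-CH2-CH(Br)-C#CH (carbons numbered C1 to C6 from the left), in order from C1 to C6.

C1 has 3 σ bonds, plus one π bond: steric number 3 → sp2.
C2 — 3 σ bonds, plus one π bond. Steric number 3, so sp2.
C3 has 4 σ bonds: steric number 4 → sp3.
C4 (4 σ bonds) has steric number 4: sp3.
C5 (2 σ bonds, plus two π bonds) has steric number 2: sp.
C6 is sp: 2 σ bonds, plus two π bonds, 2 electron-density regions.

C1 sp2, C2 sp2, C3 sp3, C4 sp3, C5 sp, C6 sp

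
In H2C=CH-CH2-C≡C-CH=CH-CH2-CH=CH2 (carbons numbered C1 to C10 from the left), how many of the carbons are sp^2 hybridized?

6

C1: sp2 ✓
C2: sp2 ✓
C3: sp3
C4: sp
C5: sp
C6: sp2 ✓
C7: sp2 ✓
C8: sp3
C9: sp2 ✓
C10: sp2 ✓
C1, C2, C6, C7, C9, C10 → 6 sp2 carbons.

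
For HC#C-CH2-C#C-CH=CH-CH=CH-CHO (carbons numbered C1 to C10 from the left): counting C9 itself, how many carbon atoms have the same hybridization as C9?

C9 is sp2 (one π bond).
C1: sp
C2: sp
C3: sp3
C4: sp
C5: sp
C6: sp2 ✓
C7: sp2 ✓
C8: sp2 ✓
C9: sp2 ✓
C10: sp2 ✓
5 carbons are sp2.

5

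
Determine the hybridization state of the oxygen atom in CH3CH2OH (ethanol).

The oxygen atom carries 2 σ bonds and 2 lone pairs, giving a steric number of 4, so it is sp3.

sp3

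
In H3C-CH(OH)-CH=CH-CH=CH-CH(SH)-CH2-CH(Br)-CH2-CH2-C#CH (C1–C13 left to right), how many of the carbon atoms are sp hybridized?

2

C1: sp3
C2: sp3
C3: sp2
C4: sp2
C5: sp2
C6: sp2
C7: sp3
C8: sp3
C9: sp3
C10: sp3
C11: sp3
C12: sp ✓
C13: sp ✓
C12, C13 → 2 sp carbons.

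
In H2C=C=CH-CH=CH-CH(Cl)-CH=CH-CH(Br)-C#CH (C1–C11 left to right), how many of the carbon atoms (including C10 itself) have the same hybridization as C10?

C10 is sp (two π bonds).
C1: sp2
C2: sp ✓
C3: sp2
C4: sp2
C5: sp2
C6: sp3
C7: sp2
C8: sp2
C9: sp3
C10: sp ✓
C11: sp ✓
3 carbons are sp.

3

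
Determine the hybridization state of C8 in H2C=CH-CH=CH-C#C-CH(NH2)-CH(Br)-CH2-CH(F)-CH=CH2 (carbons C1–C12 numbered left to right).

sp³

C8: 4 σ bonds; 4 regions of electron density → sp3.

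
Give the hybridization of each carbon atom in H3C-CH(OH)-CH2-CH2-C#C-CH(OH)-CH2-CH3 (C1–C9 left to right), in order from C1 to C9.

C1 is sp3: 4 σ bonds, 4 electron-density regions.
C2 is sp3: 4 σ bonds, 4 electron-density regions.
C3 — 4 σ bonds. Steric number 4, so sp3.
C4 has 4 σ bonds: steric number 4 → sp3.
C5 has 2 σ bonds, plus two π bonds: steric number 2 → sp.
C6 — 2 σ bonds, plus two π bonds. Steric number 2, so sp.
C7 is sp3: 4 σ bonds, 4 electron-density regions.
C8 (4 σ bonds) has steric number 4: sp3.
C9 is sp3: 4 σ bonds, 4 electron-density regions.

C1 sp3, C2 sp3, C3 sp3, C4 sp3, C5 sp, C6 sp, C7 sp3, C8 sp3, C9 sp3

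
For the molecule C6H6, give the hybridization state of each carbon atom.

Every ring carbon has three σ bonds and contributes one p electron to the aromatic π system.

sp²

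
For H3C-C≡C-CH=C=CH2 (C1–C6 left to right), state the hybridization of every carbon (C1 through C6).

C1 (4 σ bonds) has steric number 4: sp3.
C2 (2 σ bonds, plus two π bonds) has steric number 2: sp.
C3: 2 σ bonds, plus two π bonds; 2 regions of electron density → sp.
C4 is sp2: 3 σ bonds, plus one π bond, 3 electron-density regions.
C5 has 2 σ bonds, plus two π bonds: steric number 2 → sp.
C6 — 3 σ bonds, plus one π bond. Steric number 3, so sp2.

C1 sp3, C2 sp, C3 sp, C4 sp2, C5 sp, C6 sp2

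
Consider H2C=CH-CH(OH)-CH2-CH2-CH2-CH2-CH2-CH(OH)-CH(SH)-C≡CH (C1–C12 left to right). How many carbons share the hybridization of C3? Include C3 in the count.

C3 is sp3 (only σ bonds).
C1: sp2
C2: sp2
C3: sp3 ✓
C4: sp3 ✓
C5: sp3 ✓
C6: sp3 ✓
C7: sp3 ✓
C8: sp3 ✓
C9: sp3 ✓
C10: sp3 ✓
C11: sp
C12: sp
8 carbons are sp3.

8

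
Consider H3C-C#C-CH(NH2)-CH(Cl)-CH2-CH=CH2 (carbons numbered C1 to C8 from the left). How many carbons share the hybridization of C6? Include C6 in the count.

4

C6 is sp3 (only σ bonds).
C1: sp3 ✓
C2: sp
C3: sp
C4: sp3 ✓
C5: sp3 ✓
C6: sp3 ✓
C7: sp2
C8: sp2
4 carbons are sp3.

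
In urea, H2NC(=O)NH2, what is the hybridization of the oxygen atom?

The oxygen atom: 1 σ bond and 2 lone pairs, plus one π bond; 3 regions of electron density → sp2.

sp2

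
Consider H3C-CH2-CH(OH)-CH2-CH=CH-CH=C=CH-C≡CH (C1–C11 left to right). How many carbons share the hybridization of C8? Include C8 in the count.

3

C8 is sp (two π bonds).
C1: sp3
C2: sp3
C3: sp3
C4: sp3
C5: sp2
C6: sp2
C7: sp2
C8: sp ✓
C9: sp2
C10: sp ✓
C11: sp ✓
3 carbons are sp.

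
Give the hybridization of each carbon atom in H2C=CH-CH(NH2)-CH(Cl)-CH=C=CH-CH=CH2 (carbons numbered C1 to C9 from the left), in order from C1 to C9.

C1 sp2, C2 sp2, C3 sp3, C4 sp3, C5 sp2, C6 sp, C7 sp2, C8 sp2, C9 sp2

C1 is sp2: 3 σ bonds, plus one π bond, 3 electron-density regions.
C2 — 3 σ bonds, plus one π bond. Steric number 3, so sp2.
C3 is sp3: 4 σ bonds, 4 electron-density regions.
C4 has 4 σ bonds: steric number 4 → sp3.
C5 (3 σ bonds, plus one π bond) has steric number 3: sp2.
C6 has 2 σ bonds, plus two π bonds: steric number 2 → sp.
C7 is sp2: 3 σ bonds, plus one π bond, 3 electron-density regions.
C8 (3 σ bonds, plus one π bond) has steric number 3: sp2.
C9 — 3 σ bonds, plus one π bond. Steric number 3, so sp2.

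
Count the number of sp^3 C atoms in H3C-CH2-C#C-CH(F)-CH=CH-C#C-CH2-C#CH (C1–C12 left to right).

4

C1: sp3 ✓
C2: sp3 ✓
C3: sp
C4: sp
C5: sp3 ✓
C6: sp2
C7: sp2
C8: sp
C9: sp
C10: sp3 ✓
C11: sp
C12: sp
C1, C2, C5, C10 → 4 sp3 carbons.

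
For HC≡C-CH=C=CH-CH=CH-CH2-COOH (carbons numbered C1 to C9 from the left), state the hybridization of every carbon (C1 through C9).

C1 is sp: 2 σ bonds, plus two π bonds, 2 electron-density regions.
C2 carries 2 σ bonds, plus two π bonds, giving a steric number of 2, so it is sp.
C3 — 3 σ bonds, plus one π bond. Steric number 3, so sp2.
C4: 2 σ bonds, plus two π bonds — 2 electron domains, sp.
C5 carries 3 σ bonds, plus one π bond, giving a steric number of 3, so it is sp2.
C6 — 3 σ bonds, plus one π bond. Steric number 3, so sp2.
C7 carries 3 σ bonds, plus one π bond, giving a steric number of 3, so it is sp2.
C8: 4 σ bonds; 4 regions of electron density → sp3.
C9 has 3 σ bonds, plus one π bond: steric number 3 → sp2.

C1 sp, C2 sp, C3 sp2, C4 sp, C5 sp2, C6 sp2, C7 sp2, C8 sp3, C9 sp2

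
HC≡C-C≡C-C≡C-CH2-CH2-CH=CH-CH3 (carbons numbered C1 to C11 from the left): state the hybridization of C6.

C6 — 2 σ bonds, plus two π bonds. Steric number 2, so sp.

sp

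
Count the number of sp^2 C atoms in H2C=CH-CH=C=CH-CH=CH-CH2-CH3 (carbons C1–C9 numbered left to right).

6

C1: sp2 ✓
C2: sp2 ✓
C3: sp2 ✓
C4: sp
C5: sp2 ✓
C6: sp2 ✓
C7: sp2 ✓
C8: sp3
C9: sp3
C1, C2, C3, C5, C6, C7 → 6 sp2 carbons.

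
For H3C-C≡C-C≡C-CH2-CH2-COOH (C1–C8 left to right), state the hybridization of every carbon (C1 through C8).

C1 sp3, C2 sp, C3 sp, C4 sp, C5 sp, C6 sp3, C7 sp3, C8 sp2

C1 carries 4 σ bonds, giving a steric number of 4, so it is sp3.
C2 has 2 σ bonds, plus two π bonds: steric number 2 → sp.
C3 carries 2 σ bonds, plus two π bonds, giving a steric number of 2, so it is sp.
C4: 2 σ bonds, plus two π bonds; 2 regions of electron density → sp.
C5: 2 σ bonds, plus two π bonds; 2 regions of electron density → sp.
C6: 4 σ bonds — 4 electron domains, sp3.
C7 is sp3: 4 σ bonds, 4 electron-density regions.
C8: 3 σ bonds, plus one π bond — 3 electron domains, sp2.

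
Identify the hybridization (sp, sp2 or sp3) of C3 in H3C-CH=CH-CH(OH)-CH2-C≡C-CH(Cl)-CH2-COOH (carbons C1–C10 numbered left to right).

C3 — 3 σ bonds, plus one π bond. Steric number 3, so sp2.

sp^2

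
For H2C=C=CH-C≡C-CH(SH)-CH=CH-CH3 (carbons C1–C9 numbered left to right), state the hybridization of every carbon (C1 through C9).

C1: 3 σ bonds, plus one π bond; 3 regions of electron density → sp2.
C2 is sp: 2 σ bonds, plus two π bonds, 2 electron-density regions.
C3 has 3 σ bonds, plus one π bond: steric number 3 → sp2.
C4: 2 σ bonds, plus two π bonds; 2 regions of electron density → sp.
C5: 2 σ bonds, plus two π bonds — 2 electron domains, sp.
C6 carries 4 σ bonds, giving a steric number of 4, so it is sp3.
C7: 3 σ bonds, plus one π bond; 3 regions of electron density → sp2.
C8 has 3 σ bonds, plus one π bond: steric number 3 → sp2.
C9 — 4 σ bonds. Steric number 4, so sp3.

C1 sp2, C2 sp, C3 sp2, C4 sp, C5 sp, C6 sp3, C7 sp2, C8 sp2, C9 sp3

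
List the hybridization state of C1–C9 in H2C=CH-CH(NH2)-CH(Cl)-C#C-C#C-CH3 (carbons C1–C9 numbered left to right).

C1 sp2, C2 sp2, C3 sp3, C4 sp3, C5 sp, C6 sp, C7 sp, C8 sp, C9 sp3

C1 (3 σ bonds, plus one π bond) has steric number 3: sp2.
C2 — 3 σ bonds, plus one π bond. Steric number 3, so sp2.
C3 has 4 σ bonds: steric number 4 → sp3.
C4: 4 σ bonds; 4 regions of electron density → sp3.
C5 — 2 σ bonds, plus two π bonds. Steric number 2, so sp.
C6: 2 σ bonds, plus two π bonds; 2 regions of electron density → sp.
C7 is sp: 2 σ bonds, plus two π bonds, 2 electron-density regions.
C8 carries 2 σ bonds, plus two π bonds, giving a steric number of 2, so it is sp.
C9: 4 σ bonds; 4 regions of electron density → sp3.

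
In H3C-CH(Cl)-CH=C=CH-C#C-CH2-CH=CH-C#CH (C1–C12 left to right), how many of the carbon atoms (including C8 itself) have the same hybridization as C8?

C8 is sp3 (only σ bonds).
C1: sp3 ✓
C2: sp3 ✓
C3: sp2
C4: sp
C5: sp2
C6: sp
C7: sp
C8: sp3 ✓
C9: sp2
C10: sp2
C11: sp
C12: sp
3 carbons are sp3.

3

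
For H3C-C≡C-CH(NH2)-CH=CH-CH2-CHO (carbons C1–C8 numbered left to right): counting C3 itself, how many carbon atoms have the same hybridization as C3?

2

C3 is sp (two π bonds).
C1: sp3
C2: sp ✓
C3: sp ✓
C4: sp3
C5: sp2
C6: sp2
C7: sp3
C8: sp2
2 carbons are sp.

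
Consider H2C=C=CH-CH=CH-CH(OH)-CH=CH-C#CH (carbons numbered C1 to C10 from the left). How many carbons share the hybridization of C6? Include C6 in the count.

1

C6 is sp3 (only σ bonds).
C1: sp2
C2: sp
C3: sp2
C4: sp2
C5: sp2
C6: sp3 ✓
C7: sp2
C8: sp2
C9: sp
C10: sp
1 carbon is sp3.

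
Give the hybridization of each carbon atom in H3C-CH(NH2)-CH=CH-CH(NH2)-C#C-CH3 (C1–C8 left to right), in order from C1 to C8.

C1 sp3, C2 sp3, C3 sp2, C4 sp2, C5 sp3, C6 sp, C7 sp, C8 sp3

C1 — 4 σ bonds. Steric number 4, so sp3.
C2 carries 4 σ bonds, giving a steric number of 4, so it is sp3.
C3 carries 3 σ bonds, plus one π bond, giving a steric number of 3, so it is sp2.
C4 is sp2: 3 σ bonds, plus one π bond, 3 electron-density regions.
C5 carries 4 σ bonds, giving a steric number of 4, so it is sp3.
C6 carries 2 σ bonds, plus two π bonds, giving a steric number of 2, so it is sp.
C7: 2 σ bonds, plus two π bonds; 2 regions of electron density → sp.
C8: 4 σ bonds — 4 electron domains, sp3.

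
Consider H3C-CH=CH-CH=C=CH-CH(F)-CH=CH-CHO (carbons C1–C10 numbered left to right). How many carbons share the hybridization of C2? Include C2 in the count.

7

C2 is sp2 (one π bond).
C1: sp3
C2: sp2 ✓
C3: sp2 ✓
C4: sp2 ✓
C5: sp
C6: sp2 ✓
C7: sp3
C8: sp2 ✓
C9: sp2 ✓
C10: sp2 ✓
7 carbons are sp2.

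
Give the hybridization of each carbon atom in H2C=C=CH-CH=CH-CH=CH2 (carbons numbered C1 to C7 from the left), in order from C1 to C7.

C1 sp2, C2 sp, C3 sp2, C4 sp2, C5 sp2, C6 sp2, C7 sp2

C1 is sp2: 3 σ bonds, plus one π bond, 3 electron-density regions.
C2: 2 σ bonds, plus two π bonds — 2 electron domains, sp.
C3 has 3 σ bonds, plus one π bond: steric number 3 → sp2.
C4 carries 3 σ bonds, plus one π bond, giving a steric number of 3, so it is sp2.
C5: 3 σ bonds, plus one π bond; 3 regions of electron density → sp2.
C6 — 3 σ bonds, plus one π bond. Steric number 3, so sp2.
C7 has 3 σ bonds, plus one π bond: steric number 3 → sp2.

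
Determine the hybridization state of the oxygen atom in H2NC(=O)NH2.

sp²

The oxygen atom carries 1 σ bond and 2 lone pairs, plus one π bond, giving a steric number of 3, so it is sp2.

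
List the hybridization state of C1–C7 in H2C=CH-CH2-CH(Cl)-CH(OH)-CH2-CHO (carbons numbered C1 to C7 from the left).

C1 sp2, C2 sp2, C3 sp3, C4 sp3, C5 sp3, C6 sp3, C7 sp2

C1 — 3 σ bonds, plus one π bond. Steric number 3, so sp2.
C2 (3 σ bonds, plus one π bond) has steric number 3: sp2.
C3 is sp3: 4 σ bonds, 4 electron-density regions.
C4 (4 σ bonds) has steric number 4: sp3.
C5 carries 4 σ bonds, giving a steric number of 4, so it is sp3.
C6 is sp3: 4 σ bonds, 4 electron-density regions.
C7 carries 3 σ bonds, plus one π bond, giving a steric number of 3, so it is sp2.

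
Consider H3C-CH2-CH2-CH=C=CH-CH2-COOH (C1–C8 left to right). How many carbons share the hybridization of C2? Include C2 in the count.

4

C2 is sp3 (only σ bonds).
C1: sp3 ✓
C2: sp3 ✓
C3: sp3 ✓
C4: sp2
C5: sp
C6: sp2
C7: sp3 ✓
C8: sp2
4 carbons are sp3.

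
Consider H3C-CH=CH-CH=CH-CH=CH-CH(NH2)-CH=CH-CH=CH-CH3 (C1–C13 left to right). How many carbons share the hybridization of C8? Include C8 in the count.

3

C8 is sp3 (only σ bonds).
C1: sp3 ✓
C2: sp2
C3: sp2
C4: sp2
C5: sp2
C6: sp2
C7: sp2
C8: sp3 ✓
C9: sp2
C10: sp2
C11: sp2
C12: sp2
C13: sp3 ✓
3 carbons are sp3.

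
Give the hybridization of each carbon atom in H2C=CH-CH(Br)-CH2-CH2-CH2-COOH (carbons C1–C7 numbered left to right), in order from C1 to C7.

C1: 3 σ bonds, plus one π bond — 3 electron domains, sp2.
C2 has 3 σ bonds, plus one π bond: steric number 3 → sp2.
C3 carries 4 σ bonds, giving a steric number of 4, so it is sp3.
C4: 4 σ bonds — 4 electron domains, sp3.
C5: 4 σ bonds; 4 regions of electron density → sp3.
C6 has 4 σ bonds: steric number 4 → sp3.
C7 is sp2: 3 σ bonds, plus one π bond, 3 electron-density regions.

C1 sp2, C2 sp2, C3 sp3, C4 sp3, C5 sp3, C6 sp3, C7 sp2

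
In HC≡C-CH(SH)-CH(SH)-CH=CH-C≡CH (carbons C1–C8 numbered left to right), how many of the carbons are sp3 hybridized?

C1: sp
C2: sp
C3: sp3 ✓
C4: sp3 ✓
C5: sp2
C6: sp2
C7: sp
C8: sp
C3, C4 → 2 sp3 carbons.

2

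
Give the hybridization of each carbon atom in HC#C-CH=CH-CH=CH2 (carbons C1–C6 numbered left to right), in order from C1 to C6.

C1 sp, C2 sp, C3 sp2, C4 sp2, C5 sp2, C6 sp2

C1 is sp: 2 σ bonds, plus two π bonds, 2 electron-density regions.
C2: 2 σ bonds, plus two π bonds — 2 electron domains, sp.
C3 (3 σ bonds, plus one π bond) has steric number 3: sp2.
C4 has 3 σ bonds, plus one π bond: steric number 3 → sp2.
C5 — 3 σ bonds, plus one π bond. Steric number 3, so sp2.
C6 carries 3 σ bonds, plus one π bond, giving a steric number of 3, so it is sp2.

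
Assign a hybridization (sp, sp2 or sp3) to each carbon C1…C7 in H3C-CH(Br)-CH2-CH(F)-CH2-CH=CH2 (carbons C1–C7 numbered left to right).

C1 sp3, C2 sp3, C3 sp3, C4 sp3, C5 sp3, C6 sp2, C7 sp2

C1 (4 σ bonds) has steric number 4: sp3.
C2 is sp3: 4 σ bonds, 4 electron-density regions.
C3 (4 σ bonds) has steric number 4: sp3.
C4 carries 4 σ bonds, giving a steric number of 4, so it is sp3.
C5 — 4 σ bonds. Steric number 4, so sp3.
C6 — 3 σ bonds, plus one π bond. Steric number 3, so sp2.
C7: 3 σ bonds, plus one π bond — 3 electron domains, sp2.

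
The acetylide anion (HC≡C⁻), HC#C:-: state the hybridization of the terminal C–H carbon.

sp

The terminal C–H carbon has 2 σ bonds, plus two π bonds: steric number 2 → sp.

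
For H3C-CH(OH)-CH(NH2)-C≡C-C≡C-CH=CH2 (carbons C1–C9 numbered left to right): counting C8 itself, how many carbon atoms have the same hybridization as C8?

C8 is sp2 (one π bond).
C1: sp3
C2: sp3
C3: sp3
C4: sp
C5: sp
C6: sp
C7: sp
C8: sp2 ✓
C9: sp2 ✓
2 carbons are sp2.

2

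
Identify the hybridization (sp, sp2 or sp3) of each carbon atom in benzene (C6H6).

Every ring carbon has three σ bonds and contributes one p electron to the aromatic π system.

sp2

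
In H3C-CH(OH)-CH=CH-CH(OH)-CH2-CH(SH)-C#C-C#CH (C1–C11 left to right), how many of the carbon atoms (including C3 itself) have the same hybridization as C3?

C3 is sp2 (one π bond).
C1: sp3
C2: sp3
C3: sp2 ✓
C4: sp2 ✓
C5: sp3
C6: sp3
C7: sp3
C8: sp
C9: sp
C10: sp
C11: sp
2 carbons are sp2.

2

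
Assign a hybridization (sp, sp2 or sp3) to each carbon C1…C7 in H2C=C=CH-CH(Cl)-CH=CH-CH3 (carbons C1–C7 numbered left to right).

C1 sp2, C2 sp, C3 sp2, C4 sp3, C5 sp2, C6 sp2, C7 sp3

C1 (3 σ bonds, plus one π bond) has steric number 3: sp2.
C2 — 2 σ bonds, plus two π bonds. Steric number 2, so sp.
C3 has 3 σ bonds, plus one π bond: steric number 3 → sp2.
C4 (4 σ bonds) has steric number 4: sp3.
C5: 3 σ bonds, plus one π bond; 3 regions of electron density → sp2.
C6: 3 σ bonds, plus one π bond; 3 regions of electron density → sp2.
C7: 4 σ bonds; 4 regions of electron density → sp3.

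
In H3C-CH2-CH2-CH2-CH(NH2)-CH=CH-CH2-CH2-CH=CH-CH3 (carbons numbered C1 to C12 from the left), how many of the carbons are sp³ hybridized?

C1: sp3 ✓
C2: sp3 ✓
C3: sp3 ✓
C4: sp3 ✓
C5: sp3 ✓
C6: sp2
C7: sp2
C8: sp3 ✓
C9: sp3 ✓
C10: sp2
C11: sp2
C12: sp3 ✓
C1, C2, C3, C4, C5, C8, C9, C12 → 8 sp3 carbons.

8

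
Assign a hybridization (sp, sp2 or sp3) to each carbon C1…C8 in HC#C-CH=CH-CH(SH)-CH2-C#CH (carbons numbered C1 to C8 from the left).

C1 sp, C2 sp, C3 sp2, C4 sp2, C5 sp3, C6 sp3, C7 sp, C8 sp

C1 is sp: 2 σ bonds, plus two π bonds, 2 electron-density regions.
C2 carries 2 σ bonds, plus two π bonds, giving a steric number of 2, so it is sp.
C3: 3 σ bonds, plus one π bond; 3 regions of electron density → sp2.
C4 is sp2: 3 σ bonds, plus one π bond, 3 electron-density regions.
C5 is sp3: 4 σ bonds, 4 electron-density regions.
C6: 4 σ bonds; 4 regions of electron density → sp3.
C7 has 2 σ bonds, plus two π bonds: steric number 2 → sp.
C8 is sp: 2 σ bonds, plus two π bonds, 2 electron-density regions.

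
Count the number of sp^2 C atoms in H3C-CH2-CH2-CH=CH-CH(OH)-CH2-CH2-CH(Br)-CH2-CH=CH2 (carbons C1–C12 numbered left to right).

4

C1: sp3
C2: sp3
C3: sp3
C4: sp2 ✓
C5: sp2 ✓
C6: sp3
C7: sp3
C8: sp3
C9: sp3
C10: sp3
C11: sp2 ✓
C12: sp2 ✓
C4, C5, C11, C12 → 4 sp2 carbons.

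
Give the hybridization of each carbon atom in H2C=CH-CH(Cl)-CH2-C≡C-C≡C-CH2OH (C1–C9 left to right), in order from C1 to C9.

C1 — 3 σ bonds, plus one π bond. Steric number 3, so sp2.
C2 has 3 σ bonds, plus one π bond: steric number 3 → sp2.
C3 — 4 σ bonds. Steric number 4, so sp3.
C4: 4 σ bonds — 4 electron domains, sp3.
C5 is sp: 2 σ bonds, plus two π bonds, 2 electron-density regions.
C6 carries 2 σ bonds, plus two π bonds, giving a steric number of 2, so it is sp.
C7: 2 σ bonds, plus two π bonds; 2 regions of electron density → sp.
C8 (2 σ bonds, plus two π bonds) has steric number 2: sp.
C9: 4 σ bonds; 4 regions of electron density → sp3.

C1 sp2, C2 sp2, C3 sp3, C4 sp3, C5 sp, C6 sp, C7 sp, C8 sp, C9 sp3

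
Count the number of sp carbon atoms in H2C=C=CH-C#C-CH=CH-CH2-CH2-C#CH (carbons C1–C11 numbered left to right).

5

C1: sp2
C2: sp ✓
C3: sp2
C4: sp ✓
C5: sp ✓
C6: sp2
C7: sp2
C8: sp3
C9: sp3
C10: sp ✓
C11: sp ✓
C2, C4, C5, C10, C11 → 5 sp carbons.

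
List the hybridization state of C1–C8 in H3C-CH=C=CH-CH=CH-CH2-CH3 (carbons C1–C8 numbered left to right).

C1 sp3, C2 sp2, C3 sp, C4 sp2, C5 sp2, C6 sp2, C7 sp3, C8 sp3

C1 is sp3: 4 σ bonds, 4 electron-density regions.
C2 has 3 σ bonds, plus one π bond: steric number 3 → sp2.
C3 (2 σ bonds, plus two π bonds) has steric number 2: sp.
C4: 3 σ bonds, plus one π bond; 3 regions of electron density → sp2.
C5 — 3 σ bonds, plus one π bond. Steric number 3, so sp2.
C6 (3 σ bonds, plus one π bond) has steric number 3: sp2.
C7 is sp3: 4 σ bonds, 4 electron-density regions.
C8 carries 4 σ bonds, giving a steric number of 4, so it is sp3.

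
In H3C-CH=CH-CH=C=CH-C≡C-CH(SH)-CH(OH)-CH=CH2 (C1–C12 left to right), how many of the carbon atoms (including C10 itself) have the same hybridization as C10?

3

C10 is sp3 (only σ bonds).
C1: sp3 ✓
C2: sp2
C3: sp2
C4: sp2
C5: sp
C6: sp2
C7: sp
C8: sp
C9: sp3 ✓
C10: sp3 ✓
C11: sp2
C12: sp2
3 carbons are sp3.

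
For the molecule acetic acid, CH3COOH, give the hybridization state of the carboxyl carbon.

sp²

The carboxyl carbon — 3 σ bonds, plus one π bond. Steric number 3, so sp2.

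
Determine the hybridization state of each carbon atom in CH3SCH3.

Each carbon atom (4 σ bonds) has steric number 4: sp3.

sp3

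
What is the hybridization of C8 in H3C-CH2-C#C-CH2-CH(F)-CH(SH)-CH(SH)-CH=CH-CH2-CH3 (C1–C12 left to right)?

C8 has 4 σ bonds: steric number 4 → sp3.

sp3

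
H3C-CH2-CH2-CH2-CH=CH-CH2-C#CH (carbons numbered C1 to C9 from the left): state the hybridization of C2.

sp³

C2 carries 4 σ bonds, giving a steric number of 4, so it is sp3.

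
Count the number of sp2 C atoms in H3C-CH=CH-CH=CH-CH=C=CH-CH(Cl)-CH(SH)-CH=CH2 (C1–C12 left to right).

8

C1: sp3
C2: sp2 ✓
C3: sp2 ✓
C4: sp2 ✓
C5: sp2 ✓
C6: sp2 ✓
C7: sp
C8: sp2 ✓
C9: sp3
C10: sp3
C11: sp2 ✓
C12: sp2 ✓
C2, C3, C4, C5, C6, C8, C11, C12 → 8 sp2 carbons.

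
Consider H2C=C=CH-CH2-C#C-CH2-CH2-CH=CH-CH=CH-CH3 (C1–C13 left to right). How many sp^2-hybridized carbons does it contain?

C1: sp2 ✓
C2: sp
C3: sp2 ✓
C4: sp3
C5: sp
C6: sp
C7: sp3
C8: sp3
C9: sp2 ✓
C10: sp2 ✓
C11: sp2 ✓
C12: sp2 ✓
C13: sp3
C1, C3, C9, C10, C11, C12 → 6 sp2 carbons.

6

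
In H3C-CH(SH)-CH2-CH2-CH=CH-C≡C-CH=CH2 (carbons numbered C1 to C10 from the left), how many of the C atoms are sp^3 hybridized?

C1: sp3 ✓
C2: sp3 ✓
C3: sp3 ✓
C4: sp3 ✓
C5: sp2
C6: sp2
C7: sp
C8: sp
C9: sp2
C10: sp2
C1, C2, C3, C4 → 4 sp3 carbons.

4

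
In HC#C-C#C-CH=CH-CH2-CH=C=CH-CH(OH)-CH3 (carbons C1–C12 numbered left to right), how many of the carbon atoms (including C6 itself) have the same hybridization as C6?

4

C6 is sp2 (one π bond).
C1: sp
C2: sp
C3: sp
C4: sp
C5: sp2 ✓
C6: sp2 ✓
C7: sp3
C8: sp2 ✓
C9: sp
C10: sp2 ✓
C11: sp3
C12: sp3
4 carbons are sp2.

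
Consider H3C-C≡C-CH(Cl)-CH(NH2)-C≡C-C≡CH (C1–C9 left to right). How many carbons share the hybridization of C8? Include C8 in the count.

6

C8 is sp (two π bonds).
C1: sp3
C2: sp ✓
C3: sp ✓
C4: sp3
C5: sp3
C6: sp ✓
C7: sp ✓
C8: sp ✓
C9: sp ✓
6 carbons are sp.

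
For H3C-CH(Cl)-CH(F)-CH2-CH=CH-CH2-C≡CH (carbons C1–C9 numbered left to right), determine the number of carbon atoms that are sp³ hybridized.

5

C1: sp3 ✓
C2: sp3 ✓
C3: sp3 ✓
C4: sp3 ✓
C5: sp2
C6: sp2
C7: sp3 ✓
C8: sp
C9: sp
C1, C2, C3, C4, C7 → 5 sp3 carbons.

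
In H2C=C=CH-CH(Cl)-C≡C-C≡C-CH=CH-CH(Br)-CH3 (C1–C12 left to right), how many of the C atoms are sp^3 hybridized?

C1: sp2
C2: sp
C3: sp2
C4: sp3 ✓
C5: sp
C6: sp
C7: sp
C8: sp
C9: sp2
C10: sp2
C11: sp3 ✓
C12: sp3 ✓
C4, C11, C12 → 3 sp3 carbons.

3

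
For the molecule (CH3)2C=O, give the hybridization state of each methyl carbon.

sp3

Each methyl carbon is sp3: 4 σ bonds, 4 electron-density regions.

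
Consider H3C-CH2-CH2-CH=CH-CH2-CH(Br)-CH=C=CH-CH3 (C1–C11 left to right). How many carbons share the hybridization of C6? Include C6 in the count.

C6 is sp3 (only σ bonds).
C1: sp3 ✓
C2: sp3 ✓
C3: sp3 ✓
C4: sp2
C5: sp2
C6: sp3 ✓
C7: sp3 ✓
C8: sp2
C9: sp
C10: sp2
C11: sp3 ✓
6 carbons are sp3.

6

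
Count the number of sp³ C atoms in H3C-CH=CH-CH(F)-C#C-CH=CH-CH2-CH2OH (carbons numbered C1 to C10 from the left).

4

C1: sp3 ✓
C2: sp2
C3: sp2
C4: sp3 ✓
C5: sp
C6: sp
C7: sp2
C8: sp2
C9: sp3 ✓
C10: sp3 ✓
C1, C4, C9, C10 → 4 sp3 carbons.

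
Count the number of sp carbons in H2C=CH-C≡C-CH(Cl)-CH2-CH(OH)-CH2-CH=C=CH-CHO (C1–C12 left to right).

3

C1: sp2
C2: sp2
C3: sp ✓
C4: sp ✓
C5: sp3
C6: sp3
C7: sp3
C8: sp3
C9: sp2
C10: sp ✓
C11: sp2
C12: sp2
C3, C4, C10 → 3 sp carbons.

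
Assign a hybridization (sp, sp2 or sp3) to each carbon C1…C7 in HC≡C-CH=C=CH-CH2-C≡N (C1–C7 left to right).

C1 sp, C2 sp, C3 sp2, C4 sp, C5 sp2, C6 sp3, C7 sp

C1 has 2 σ bonds, plus two π bonds: steric number 2 → sp.
C2 carries 2 σ bonds, plus two π bonds, giving a steric number of 2, so it is sp.
C3 (3 σ bonds, plus one π bond) has steric number 3: sp2.
C4 — 2 σ bonds, plus two π bonds. Steric number 2, so sp.
C5 (3 σ bonds, plus one π bond) has steric number 3: sp2.
C6 carries 4 σ bonds, giving a steric number of 4, so it is sp3.
C7 (2 σ bonds, plus two π bonds) has steric number 2: sp.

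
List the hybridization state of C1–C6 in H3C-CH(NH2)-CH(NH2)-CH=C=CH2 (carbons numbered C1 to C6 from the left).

C1 — 4 σ bonds. Steric number 4, so sp3.
C2 (4 σ bonds) has steric number 4: sp3.
C3: 4 σ bonds; 4 regions of electron density → sp3.
C4 — 3 σ bonds, plus one π bond. Steric number 3, so sp2.
C5 is sp: 2 σ bonds, plus two π bonds, 2 electron-density regions.
C6: 3 σ bonds, plus one π bond — 3 electron domains, sp2.

C1 sp3, C2 sp3, C3 sp3, C4 sp2, C5 sp, C6 sp2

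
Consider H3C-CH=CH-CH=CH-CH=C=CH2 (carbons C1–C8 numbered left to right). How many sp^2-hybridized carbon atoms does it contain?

C1: sp3
C2: sp2 ✓
C3: sp2 ✓
C4: sp2 ✓
C5: sp2 ✓
C6: sp2 ✓
C7: sp
C8: sp2 ✓
C2, C3, C4, C5, C6, C8 → 6 sp2 carbons.

6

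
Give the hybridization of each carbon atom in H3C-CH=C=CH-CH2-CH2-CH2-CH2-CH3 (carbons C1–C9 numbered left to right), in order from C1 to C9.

C1 carries 4 σ bonds, giving a steric number of 4, so it is sp3.
C2: 3 σ bonds, plus one π bond; 3 regions of electron density → sp2.
C3 (2 σ bonds, plus two π bonds) has steric number 2: sp.
C4 (3 σ bonds, plus one π bond) has steric number 3: sp2.
C5 carries 4 σ bonds, giving a steric number of 4, so it is sp3.
C6 is sp3: 4 σ bonds, 4 electron-density regions.
C7: 4 σ bonds; 4 regions of electron density → sp3.
C8 — 4 σ bonds. Steric number 4, so sp3.
C9 has 4 σ bonds: steric number 4 → sp3.

C1 sp3, C2 sp2, C3 sp, C4 sp2, C5 sp3, C6 sp3, C7 sp3, C8 sp3, C9 sp3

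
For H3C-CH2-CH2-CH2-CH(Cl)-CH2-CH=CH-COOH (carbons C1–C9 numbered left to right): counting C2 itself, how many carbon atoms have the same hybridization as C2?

6

C2 is sp3 (only σ bonds).
C1: sp3 ✓
C2: sp3 ✓
C3: sp3 ✓
C4: sp3 ✓
C5: sp3 ✓
C6: sp3 ✓
C7: sp2
C8: sp2
C9: sp2
6 carbons are sp3.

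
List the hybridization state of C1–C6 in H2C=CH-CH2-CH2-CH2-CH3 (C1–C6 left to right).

C1 sp2, C2 sp2, C3 sp3, C4 sp3, C5 sp3, C6 sp3

C1: 3 σ bonds, plus one π bond — 3 electron domains, sp2.
C2 is sp2: 3 σ bonds, plus one π bond, 3 electron-density regions.
C3 has 4 σ bonds: steric number 4 → sp3.
C4 — 4 σ bonds. Steric number 4, so sp3.
C5 is sp3: 4 σ bonds, 4 electron-density regions.
C6 — 4 σ bonds. Steric number 4, so sp3.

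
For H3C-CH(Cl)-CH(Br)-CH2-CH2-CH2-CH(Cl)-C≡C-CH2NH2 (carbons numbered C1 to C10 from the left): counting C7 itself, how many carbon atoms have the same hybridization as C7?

8

C7 is sp3 (only σ bonds).
C1: sp3 ✓
C2: sp3 ✓
C3: sp3 ✓
C4: sp3 ✓
C5: sp3 ✓
C6: sp3 ✓
C7: sp3 ✓
C8: sp
C9: sp
C10: sp3 ✓
8 carbons are sp3.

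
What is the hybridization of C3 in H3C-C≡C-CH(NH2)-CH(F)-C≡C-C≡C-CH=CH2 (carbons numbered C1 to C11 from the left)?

C3: 2 σ bonds, plus two π bonds — 2 electron domains, sp.

sp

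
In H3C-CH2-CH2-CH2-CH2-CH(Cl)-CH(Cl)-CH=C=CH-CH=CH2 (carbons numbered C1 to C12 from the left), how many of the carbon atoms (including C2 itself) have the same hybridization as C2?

7

C2 is sp3 (only σ bonds).
C1: sp3 ✓
C2: sp3 ✓
C3: sp3 ✓
C4: sp3 ✓
C5: sp3 ✓
C6: sp3 ✓
C7: sp3 ✓
C8: sp2
C9: sp
C10: sp2
C11: sp2
C12: sp2
7 carbons are sp3.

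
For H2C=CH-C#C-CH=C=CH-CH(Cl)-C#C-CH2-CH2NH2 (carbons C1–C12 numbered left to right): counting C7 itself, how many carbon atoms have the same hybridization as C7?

C7 is sp2 (one π bond).
C1: sp2 ✓
C2: sp2 ✓
C3: sp
C4: sp
C5: sp2 ✓
C6: sp
C7: sp2 ✓
C8: sp3
C9: sp
C10: sp
C11: sp3
C12: sp3
4 carbons are sp2.

4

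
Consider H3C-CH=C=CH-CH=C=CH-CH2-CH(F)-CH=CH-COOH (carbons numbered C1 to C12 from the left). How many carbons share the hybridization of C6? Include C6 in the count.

2

C6 is sp (two π bonds).
C1: sp3
C2: sp2
C3: sp ✓
C4: sp2
C5: sp2
C6: sp ✓
C7: sp2
C8: sp3
C9: sp3
C10: sp2
C11: sp2
C12: sp2
2 carbons are sp.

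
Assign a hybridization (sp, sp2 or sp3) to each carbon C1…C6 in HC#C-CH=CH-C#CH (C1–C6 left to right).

C1 sp, C2 sp, C3 sp2, C4 sp2, C5 sp, C6 sp

C1: 2 σ bonds, plus two π bonds; 2 regions of electron density → sp.
C2 has 2 σ bonds, plus two π bonds: steric number 2 → sp.
C3: 3 σ bonds, plus one π bond; 3 regions of electron density → sp2.
C4 has 3 σ bonds, plus one π bond: steric number 3 → sp2.
C5: 2 σ bonds, plus two π bonds; 2 regions of electron density → sp.
C6 (2 σ bonds, plus two π bonds) has steric number 2: sp.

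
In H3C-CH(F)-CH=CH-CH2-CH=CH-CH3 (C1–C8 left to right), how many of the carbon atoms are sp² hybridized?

C1: sp3
C2: sp3
C3: sp2 ✓
C4: sp2 ✓
C5: sp3
C6: sp2 ✓
C7: sp2 ✓
C8: sp3
C3, C4, C6, C7 → 4 sp2 carbons.

4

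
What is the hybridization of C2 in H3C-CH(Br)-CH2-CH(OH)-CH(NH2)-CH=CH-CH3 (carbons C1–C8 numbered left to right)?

C2: 4 σ bonds — 4 electron domains, sp3.

sp³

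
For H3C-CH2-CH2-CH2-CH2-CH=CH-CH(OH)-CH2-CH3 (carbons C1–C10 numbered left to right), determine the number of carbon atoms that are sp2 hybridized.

C1: sp3
C2: sp3
C3: sp3
C4: sp3
C5: sp3
C6: sp2 ✓
C7: sp2 ✓
C8: sp3
C9: sp3
C10: sp3
C6, C7 → 2 sp2 carbons.

2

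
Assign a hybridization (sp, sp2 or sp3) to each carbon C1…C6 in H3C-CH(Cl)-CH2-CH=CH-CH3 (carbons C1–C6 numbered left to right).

C1 sp3, C2 sp3, C3 sp3, C4 sp2, C5 sp2, C6 sp3

C1 (4 σ bonds) has steric number 4: sp3.
C2 carries 4 σ bonds, giving a steric number of 4, so it is sp3.
C3: 4 σ bonds; 4 regions of electron density → sp3.
C4 (3 σ bonds, plus one π bond) has steric number 3: sp2.
C5 — 3 σ bonds, plus one π bond. Steric number 3, so sp2.
C6 — 4 σ bonds. Steric number 4, so sp3.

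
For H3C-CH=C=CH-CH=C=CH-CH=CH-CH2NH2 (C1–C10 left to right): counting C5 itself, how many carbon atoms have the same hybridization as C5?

6

C5 is sp2 (one π bond).
C1: sp3
C2: sp2 ✓
C3: sp
C4: sp2 ✓
C5: sp2 ✓
C6: sp
C7: sp2 ✓
C8: sp2 ✓
C9: sp2 ✓
C10: sp3
6 carbons are sp2.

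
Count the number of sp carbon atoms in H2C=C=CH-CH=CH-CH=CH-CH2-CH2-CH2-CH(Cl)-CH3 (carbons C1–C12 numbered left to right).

C1: sp2
C2: sp ✓
C3: sp2
C4: sp2
C5: sp2
C6: sp2
C7: sp2
C8: sp3
C9: sp3
C10: sp3
C11: sp3
C12: sp3
C2 → 1 sp carbon.

1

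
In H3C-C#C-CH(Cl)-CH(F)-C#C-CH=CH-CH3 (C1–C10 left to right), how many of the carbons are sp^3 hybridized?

C1: sp3 ✓
C2: sp
C3: sp
C4: sp3 ✓
C5: sp3 ✓
C6: sp
C7: sp
C8: sp2
C9: sp2
C10: sp3 ✓
C1, C4, C5, C10 → 4 sp3 carbons.

4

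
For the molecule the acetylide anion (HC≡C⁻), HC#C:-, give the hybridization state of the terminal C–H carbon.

The terminal C–H carbon carries 2 σ bonds, plus two π bonds, giving a steric number of 2, so it is sp.

sp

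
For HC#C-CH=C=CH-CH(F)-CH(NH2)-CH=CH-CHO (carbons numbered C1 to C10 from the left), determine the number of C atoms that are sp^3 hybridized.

2

C1: sp
C2: sp
C3: sp2
C4: sp
C5: sp2
C6: sp3 ✓
C7: sp3 ✓
C8: sp2
C9: sp2
C10: sp2
C6, C7 → 2 sp3 carbons.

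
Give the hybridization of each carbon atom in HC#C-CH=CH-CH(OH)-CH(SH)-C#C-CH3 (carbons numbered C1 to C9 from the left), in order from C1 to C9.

C1 sp, C2 sp, C3 sp2, C4 sp2, C5 sp3, C6 sp3, C7 sp, C8 sp, C9 sp3

C1 (2 σ bonds, plus two π bonds) has steric number 2: sp.
C2 (2 σ bonds, plus two π bonds) has steric number 2: sp.
C3 has 3 σ bonds, plus one π bond: steric number 3 → sp2.
C4: 3 σ bonds, plus one π bond — 3 electron domains, sp2.
C5 has 4 σ bonds: steric number 4 → sp3.
C6 — 4 σ bonds. Steric number 4, so sp3.
C7 (2 σ bonds, plus two π bonds) has steric number 2: sp.
C8 has 2 σ bonds, plus two π bonds: steric number 2 → sp.
C9 (4 σ bonds) has steric number 4: sp3.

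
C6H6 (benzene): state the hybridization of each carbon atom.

sp^2

Every ring carbon has three σ bonds and contributes one p electron to the aromatic π system.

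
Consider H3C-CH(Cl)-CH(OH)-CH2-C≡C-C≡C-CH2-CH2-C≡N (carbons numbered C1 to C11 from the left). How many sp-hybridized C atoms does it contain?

C1: sp3
C2: sp3
C3: sp3
C4: sp3
C5: sp ✓
C6: sp ✓
C7: sp ✓
C8: sp ✓
C9: sp3
C10: sp3
C11: sp ✓
C5, C6, C7, C8, C11 → 5 sp carbons.

5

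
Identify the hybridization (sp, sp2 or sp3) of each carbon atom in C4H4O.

Each carbon atom: 3 σ bonds, plus one π bond — 3 electron domains, sp2.

sp^2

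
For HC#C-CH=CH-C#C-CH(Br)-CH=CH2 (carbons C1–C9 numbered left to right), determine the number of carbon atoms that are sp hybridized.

C1: sp ✓
C2: sp ✓
C3: sp2
C4: sp2
C5: sp ✓
C6: sp ✓
C7: sp3
C8: sp2
C9: sp2
C1, C2, C5, C6 → 4 sp carbons.

4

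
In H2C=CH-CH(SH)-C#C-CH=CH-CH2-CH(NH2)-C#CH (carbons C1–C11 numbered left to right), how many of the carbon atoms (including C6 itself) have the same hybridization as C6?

4

C6 is sp2 (one π bond).
C1: sp2 ✓
C2: sp2 ✓
C3: sp3
C4: sp
C5: sp
C6: sp2 ✓
C7: sp2 ✓
C8: sp3
C9: sp3
C10: sp
C11: sp
4 carbons are sp2.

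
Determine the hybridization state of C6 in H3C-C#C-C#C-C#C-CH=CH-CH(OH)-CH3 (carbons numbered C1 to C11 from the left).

sp

C6 has 2 σ bonds, plus two π bonds: steric number 2 → sp.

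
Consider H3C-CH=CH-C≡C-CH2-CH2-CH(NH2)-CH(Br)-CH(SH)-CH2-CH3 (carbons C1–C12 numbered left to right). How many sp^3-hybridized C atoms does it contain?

C1: sp3 ✓
C2: sp2
C3: sp2
C4: sp
C5: sp
C6: sp3 ✓
C7: sp3 ✓
C8: sp3 ✓
C9: sp3 ✓
C10: sp3 ✓
C11: sp3 ✓
C12: sp3 ✓
C1, C6, C7, C8, C9, C10, C11, C12 → 8 sp3 carbons.

8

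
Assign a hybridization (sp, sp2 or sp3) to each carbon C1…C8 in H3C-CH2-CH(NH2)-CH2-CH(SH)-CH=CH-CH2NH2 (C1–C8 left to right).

C1 sp3, C2 sp3, C3 sp3, C4 sp3, C5 sp3, C6 sp2, C7 sp2, C8 sp3

C1: 4 σ bonds; 4 regions of electron density → sp3.
C2 carries 4 σ bonds, giving a steric number of 4, so it is sp3.
C3: 4 σ bonds; 4 regions of electron density → sp3.
C4 has 4 σ bonds: steric number 4 → sp3.
C5: 4 σ bonds; 4 regions of electron density → sp3.
C6: 3 σ bonds, plus one π bond; 3 regions of electron density → sp2.
C7 has 3 σ bonds, plus one π bond: steric number 3 → sp2.
C8: 4 σ bonds; 4 regions of electron density → sp3.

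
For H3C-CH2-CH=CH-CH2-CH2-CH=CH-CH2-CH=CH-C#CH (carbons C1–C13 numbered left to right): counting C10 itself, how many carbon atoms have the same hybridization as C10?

6

C10 is sp2 (one π bond).
C1: sp3
C2: sp3
C3: sp2 ✓
C4: sp2 ✓
C5: sp3
C6: sp3
C7: sp2 ✓
C8: sp2 ✓
C9: sp3
C10: sp2 ✓
C11: sp2 ✓
C12: sp
C13: sp
6 carbons are sp2.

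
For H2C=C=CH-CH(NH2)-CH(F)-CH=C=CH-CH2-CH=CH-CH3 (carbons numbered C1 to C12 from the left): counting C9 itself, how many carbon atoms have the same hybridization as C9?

4

C9 is sp3 (only σ bonds).
C1: sp2
C2: sp
C3: sp2
C4: sp3 ✓
C5: sp3 ✓
C6: sp2
C7: sp
C8: sp2
C9: sp3 ✓
C10: sp2
C11: sp2
C12: sp3 ✓
4 carbons are sp3.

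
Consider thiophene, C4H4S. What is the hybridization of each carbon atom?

sp²

Each carbon atom — 3 σ bonds, plus one π bond. Steric number 3, so sp2.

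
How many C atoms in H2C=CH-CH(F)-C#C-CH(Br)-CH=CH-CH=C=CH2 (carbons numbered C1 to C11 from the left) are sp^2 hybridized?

6

C1: sp2 ✓
C2: sp2 ✓
C3: sp3
C4: sp
C5: sp
C6: sp3
C7: sp2 ✓
C8: sp2 ✓
C9: sp2 ✓
C10: sp
C11: sp2 ✓
C1, C2, C7, C8, C9, C11 → 6 sp2 carbons.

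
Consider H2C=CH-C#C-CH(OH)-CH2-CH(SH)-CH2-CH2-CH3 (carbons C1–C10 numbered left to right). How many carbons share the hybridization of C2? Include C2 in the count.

2

C2 is sp2 (one π bond).
C1: sp2 ✓
C2: sp2 ✓
C3: sp
C4: sp
C5: sp3
C6: sp3
C7: sp3
C8: sp3
C9: sp3
C10: sp3
2 carbons are sp2.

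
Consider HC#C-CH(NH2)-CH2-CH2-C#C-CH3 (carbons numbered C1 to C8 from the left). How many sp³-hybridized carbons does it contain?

C1: sp
C2: sp
C3: sp3 ✓
C4: sp3 ✓
C5: sp3 ✓
C6: sp
C7: sp
C8: sp3 ✓
C3, C4, C5, C8 → 4 sp3 carbons.

4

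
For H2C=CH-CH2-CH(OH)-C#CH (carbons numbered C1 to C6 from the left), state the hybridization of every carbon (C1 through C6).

C1: 3 σ bonds, plus one π bond — 3 electron domains, sp2.
C2: 3 σ bonds, plus one π bond; 3 regions of electron density → sp2.
C3: 4 σ bonds — 4 electron domains, sp3.
C4 is sp3: 4 σ bonds, 4 electron-density regions.
C5 has 2 σ bonds, plus two π bonds: steric number 2 → sp.
C6: 2 σ bonds, plus two π bonds — 2 electron domains, sp.

C1 sp2, C2 sp2, C3 sp3, C4 sp3, C5 sp, C6 sp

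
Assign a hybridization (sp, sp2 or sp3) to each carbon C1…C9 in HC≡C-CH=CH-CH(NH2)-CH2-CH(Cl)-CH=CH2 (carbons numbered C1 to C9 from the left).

C1 sp, C2 sp, C3 sp2, C4 sp2, C5 sp3, C6 sp3, C7 sp3, C8 sp2, C9 sp2

C1 has 2 σ bonds, plus two π bonds: steric number 2 → sp.
C2 — 2 σ bonds, plus two π bonds. Steric number 2, so sp.
C3 carries 3 σ bonds, plus one π bond, giving a steric number of 3, so it is sp2.
C4: 3 σ bonds, plus one π bond — 3 electron domains, sp2.
C5: 4 σ bonds — 4 electron domains, sp3.
C6 has 4 σ bonds: steric number 4 → sp3.
C7: 4 σ bonds — 4 electron domains, sp3.
C8 has 3 σ bonds, plus one π bond: steric number 3 → sp2.
C9 — 3 σ bonds, plus one π bond. Steric number 3, so sp2.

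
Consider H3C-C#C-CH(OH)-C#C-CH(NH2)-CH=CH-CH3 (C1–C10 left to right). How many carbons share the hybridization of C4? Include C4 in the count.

C4 is sp3 (only σ bonds).
C1: sp3 ✓
C2: sp
C3: sp
C4: sp3 ✓
C5: sp
C6: sp
C7: sp3 ✓
C8: sp2
C9: sp2
C10: sp3 ✓
4 carbons are sp3.

4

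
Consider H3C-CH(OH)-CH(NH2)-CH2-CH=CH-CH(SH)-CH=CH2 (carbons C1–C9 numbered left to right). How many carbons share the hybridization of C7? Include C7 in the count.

C7 is sp3 (only σ bonds).
C1: sp3 ✓
C2: sp3 ✓
C3: sp3 ✓
C4: sp3 ✓
C5: sp2
C6: sp2
C7: sp3 ✓
C8: sp2
C9: sp2
5 carbons are sp3.

5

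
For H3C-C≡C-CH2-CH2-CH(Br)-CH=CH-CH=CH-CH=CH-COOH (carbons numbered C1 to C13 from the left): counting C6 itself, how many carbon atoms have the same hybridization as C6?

4

C6 is sp3 (only σ bonds).
C1: sp3 ✓
C2: sp
C3: sp
C4: sp3 ✓
C5: sp3 ✓
C6: sp3 ✓
C7: sp2
C8: sp2
C9: sp2
C10: sp2
C11: sp2
C12: sp2
C13: sp2
4 carbons are sp3.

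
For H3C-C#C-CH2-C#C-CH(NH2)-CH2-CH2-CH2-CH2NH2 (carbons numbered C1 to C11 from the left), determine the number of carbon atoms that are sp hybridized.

4

C1: sp3
C2: sp ✓
C3: sp ✓
C4: sp3
C5: sp ✓
C6: sp ✓
C7: sp3
C8: sp3
C9: sp3
C10: sp3
C11: sp3
C2, C3, C5, C6 → 4 sp carbons.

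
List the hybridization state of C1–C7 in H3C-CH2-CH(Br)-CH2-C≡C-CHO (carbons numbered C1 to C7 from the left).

C1: 4 σ bonds — 4 electron domains, sp3.
C2: 4 σ bonds; 4 regions of electron density → sp3.
C3 (4 σ bonds) has steric number 4: sp3.
C4: 4 σ bonds; 4 regions of electron density → sp3.
C5: 2 σ bonds, plus two π bonds — 2 electron domains, sp.
C6 has 2 σ bonds, plus two π bonds: steric number 2 → sp.
C7 is sp2: 3 σ bonds, plus one π bond, 3 electron-density regions.

C1 sp3, C2 sp3, C3 sp3, C4 sp3, C5 sp, C6 sp, C7 sp2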